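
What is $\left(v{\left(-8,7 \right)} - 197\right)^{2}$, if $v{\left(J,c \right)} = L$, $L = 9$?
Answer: $35344$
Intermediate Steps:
$v{\left(J,c \right)} = 9$
$\left(v{\left(-8,7 \right)} - 197\right)^{2} = \left(9 - 197\right)^{2} = \left(-188\right)^{2} = 35344$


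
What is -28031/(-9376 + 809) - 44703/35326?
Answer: 607252505/302637842 ≈ 2.0065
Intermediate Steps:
-28031/(-9376 + 809) - 44703/35326 = -28031/(-8567) - 44703*1/35326 = -28031*(-1/8567) - 44703/35326 = 28031/8567 - 44703/35326 = 607252505/302637842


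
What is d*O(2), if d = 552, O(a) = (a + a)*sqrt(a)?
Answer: 2208*sqrt(2) ≈ 3122.6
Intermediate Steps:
O(a) = 2*a**(3/2) (O(a) = (2*a)*sqrt(a) = 2*a**(3/2))
d*O(2) = 552*(2*2**(3/2)) = 552*(2*(2*sqrt(2))) = 552*(4*sqrt(2)) = 2208*sqrt(2)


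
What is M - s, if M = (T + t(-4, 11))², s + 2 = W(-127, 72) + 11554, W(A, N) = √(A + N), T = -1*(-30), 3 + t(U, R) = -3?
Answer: -10976 - I*√55 ≈ -10976.0 - 7.4162*I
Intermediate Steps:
t(U, R) = -6 (t(U, R) = -3 - 3 = -6)
T = 30
s = 11552 + I*√55 (s = -2 + (√(-127 + 72) + 11554) = -2 + (√(-55) + 11554) = -2 + (I*√55 + 11554) = -2 + (11554 + I*√55) = 11552 + I*√55 ≈ 11552.0 + 7.4162*I)
M = 576 (M = (30 - 6)² = 24² = 576)
M - s = 576 - (11552 + I*√55) = 576 + (-11552 - I*√55) = -10976 - I*√55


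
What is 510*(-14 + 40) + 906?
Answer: 14166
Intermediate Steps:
510*(-14 + 40) + 906 = 510*26 + 906 = 13260 + 906 = 14166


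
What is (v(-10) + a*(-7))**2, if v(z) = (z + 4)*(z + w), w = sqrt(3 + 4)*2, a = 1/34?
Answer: 5298337/1156 - 24396*sqrt(7)/17 ≈ 786.53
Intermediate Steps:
a = 1/34 ≈ 0.029412
w = 2*sqrt(7) (w = sqrt(7)*2 = 2*sqrt(7) ≈ 5.2915)
v(z) = (4 + z)*(z + 2*sqrt(7)) (v(z) = (z + 4)*(z + 2*sqrt(7)) = (4 + z)*(z + 2*sqrt(7)))
(v(-10) + a*(-7))**2 = (((-10)**2 + 4*(-10) + 8*sqrt(7) + 2*(-10)*sqrt(7)) + (1/34)*(-7))**2 = ((100 - 40 + 8*sqrt(7) - 20*sqrt(7)) - 7/34)**2 = ((60 - 12*sqrt(7)) - 7/34)**2 = (2033/34 - 12*sqrt(7))**2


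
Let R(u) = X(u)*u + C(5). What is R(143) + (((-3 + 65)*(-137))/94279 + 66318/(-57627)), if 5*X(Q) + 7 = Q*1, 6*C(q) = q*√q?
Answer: 35209194824228/9055026555 + 5*√5/6 ≈ 3890.2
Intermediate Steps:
C(q) = q^(3/2)/6 (C(q) = (q*√q)/6 = q^(3/2)/6)
X(Q) = -7/5 + Q/5 (X(Q) = -7/5 + (Q*1)/5 = -7/5 + Q/5)
R(u) = 5*√5/6 + u*(-7/5 + u/5) (R(u) = (-7/5 + u/5)*u + 5^(3/2)/6 = u*(-7/5 + u/5) + (5*√5)/6 = u*(-7/5 + u/5) + 5*√5/6 = 5*√5/6 + u*(-7/5 + u/5))
R(143) + (((-3 + 65)*(-137))/94279 + 66318/(-57627)) = (5*√5/6 + (⅕)*143*(-7 + 143)) + (((-3 + 65)*(-137))/94279 + 66318/(-57627)) = (5*√5/6 + (⅕)*143*136) + ((62*(-137))*(1/94279) + 66318*(-1/57627)) = (5*√5/6 + 19448/5) + (-8494*1/94279 - 22106/19209) = (19448/5 + 5*√5/6) + (-8494/94279 - 22106/19209) = (19448/5 + 5*√5/6) - 2247292820/1811005311 = 35209194824228/9055026555 + 5*√5/6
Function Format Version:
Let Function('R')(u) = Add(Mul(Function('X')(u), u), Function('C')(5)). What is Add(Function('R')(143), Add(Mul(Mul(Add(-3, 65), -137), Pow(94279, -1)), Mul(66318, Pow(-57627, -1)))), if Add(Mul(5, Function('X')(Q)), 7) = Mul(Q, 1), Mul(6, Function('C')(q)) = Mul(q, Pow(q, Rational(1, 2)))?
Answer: Add(Rational(35209194824228, 9055026555), Mul(Rational(5, 6), Pow(5, Rational(1, 2)))) ≈ 3890.2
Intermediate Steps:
Function('C')(q) = Mul(Rational(1, 6), Pow(q, Rational(3, 2))) (Function('C')(q) = Mul(Rational(1, 6), Mul(q, Pow(q, Rational(1, 2)))) = Mul(Rational(1, 6), Pow(q, Rational(3, 2))))
Function('X')(Q) = Add(Rational(-7, 5), Mul(Rational(1, 5), Q)) (Function('X')(Q) = Add(Rational(-7, 5), Mul(Rational(1, 5), Mul(Q, 1))) = Add(Rational(-7, 5), Mul(Rational(1, 5), Q)))
Function('R')(u) = Add(Mul(Rational(5, 6), Pow(5, Rational(1, 2))), Mul(u, Add(Rational(-7, 5), Mul(Rational(1, 5), u)))) (Function('R')(u) = Add(Mul(Add(Rational(-7, 5), Mul(Rational(1, 5), u)), u), Mul(Rational(1, 6), Pow(5, Rational(3, 2)))) = Add(Mul(u, Add(Rational(-7, 5), Mul(Rational(1, 5), u))), Mul(Rational(1, 6), Mul(5, Pow(5, Rational(1, 2))))) = Add(Mul(u, Add(Rational(-7, 5), Mul(Rational(1, 5), u))), Mul(Rational(5, 6), Pow(5, Rational(1, 2)))) = Add(Mul(Rational(5, 6), Pow(5, Rational(1, 2))), Mul(u, Add(Rational(-7, 5), Mul(Rational(1, 5), u)))))
Add(Function('R')(143), Add(Mul(Mul(Add(-3, 65), -137), Pow(94279, -1)), Mul(66318, Pow(-57627, -1)))) = Add(Add(Mul(Rational(5, 6), Pow(5, Rational(1, 2))), Mul(Rational(1, 5), 143, Add(-7, 143))), Add(Mul(Mul(Add(-3, 65), -137), Pow(94279, -1)), Mul(66318, Pow(-57627, -1)))) = Add(Add(Mul(Rational(5, 6), Pow(5, Rational(1, 2))), Mul(Rational(1, 5), 143, 136)), Add(Mul(Mul(62, -137), Rational(1, 94279)), Mul(66318, Rational(-1, 57627)))) = Add(Add(Mul(Rational(5, 6), Pow(5, Rational(1, 2))), Rational(19448, 5)), Add(Mul(-8494, Rational(1, 94279)), Rational(-22106, 19209))) = Add(Add(Rational(19448, 5), Mul(Rational(5, 6), Pow(5, Rational(1, 2)))), Add(Rational(-8494, 94279), Rational(-22106, 19209))) = Add(Add(Rational(19448, 5), Mul(Rational(5, 6), Pow(5, Rational(1, 2)))), Rational(-2247292820, 1811005311)) = Add(Rational(35209194824228, 9055026555), Mul(Rational(5, 6), Pow(5, Rational(1, 2))))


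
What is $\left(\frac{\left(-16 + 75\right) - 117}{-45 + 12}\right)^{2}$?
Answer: $\frac{3364}{1089} \approx 3.0891$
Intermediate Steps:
$\left(\frac{\left(-16 + 75\right) - 117}{-45 + 12}\right)^{2} = \left(\frac{59 - 117}{-33}\right)^{2} = \left(\left(-58\right) \left(- \frac{1}{33}\right)\right)^{2} = \left(\frac{58}{33}\right)^{2} = \frac{3364}{1089}$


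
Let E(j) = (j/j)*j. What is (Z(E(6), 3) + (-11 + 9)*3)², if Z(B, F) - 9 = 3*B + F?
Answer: 576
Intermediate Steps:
E(j) = j (E(j) = 1*j = j)
Z(B, F) = 9 + F + 3*B (Z(B, F) = 9 + (3*B + F) = 9 + (F + 3*B) = 9 + F + 3*B)
(Z(E(6), 3) + (-11 + 9)*3)² = ((9 + 3 + 3*6) + (-11 + 9)*3)² = ((9 + 3 + 18) - 2*3)² = (30 - 6)² = 24² = 576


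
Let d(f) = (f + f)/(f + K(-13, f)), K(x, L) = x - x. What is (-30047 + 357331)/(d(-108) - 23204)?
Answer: -163642/11601 ≈ -14.106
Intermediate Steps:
K(x, L) = 0
d(f) = 2 (d(f) = (f + f)/(f + 0) = (2*f)/f = 2)
(-30047 + 357331)/(d(-108) - 23204) = (-30047 + 357331)/(2 - 23204) = 327284/(-23202) = 327284*(-1/23202) = -163642/11601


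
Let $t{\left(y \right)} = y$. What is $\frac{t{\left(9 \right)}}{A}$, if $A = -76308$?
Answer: $- \frac{3}{25436} \approx -0.00011794$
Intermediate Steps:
$\frac{t{\left(9 \right)}}{A} = \frac{9}{-76308} = 9 \left(- \frac{1}{76308}\right) = - \frac{3}{25436}$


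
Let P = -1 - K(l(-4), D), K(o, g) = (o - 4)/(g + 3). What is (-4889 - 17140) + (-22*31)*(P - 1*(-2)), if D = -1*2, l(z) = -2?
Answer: -26803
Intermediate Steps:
D = -2
K(o, g) = (-4 + o)/(3 + g)
P = 5 (P = -1 - (-4 - 2)/(3 - 2) = -1 - (-6)/1 = -1 - (-6) = -1 - 1*(-6) = -1 + 6 = 5)
(-4889 - 17140) + (-22*31)*(P - 1*(-2)) = (-4889 - 17140) + (-22*31)*(5 - 1*(-2)) = -22029 - 682*(5 + 2) = -22029 - 682*7 = -22029 - 4774 = -26803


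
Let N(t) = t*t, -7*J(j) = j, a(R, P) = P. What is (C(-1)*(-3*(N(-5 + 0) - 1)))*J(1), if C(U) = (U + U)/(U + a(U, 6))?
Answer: -144/35 ≈ -4.1143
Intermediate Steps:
J(j) = -j/7
N(t) = t**2
C(U) = 2*U/(6 + U) (C(U) = (U + U)/(U + 6) = (2*U)/(6 + U) = 2*U/(6 + U))
(C(-1)*(-3*(N(-5 + 0) - 1)))*J(1) = ((2*(-1)/(6 - 1))*(-3*((-5 + 0)**2 - 1)))*(-1/7*1) = ((2*(-1)/5)*(-3*((-5)**2 - 1)))*(-1/7) = ((2*(-1)*(1/5))*(-3*(25 - 1)))*(-1/7) = -(-6)*24/5*(-1/7) = -2/5*(-72)*(-1/7) = (144/5)*(-1/7) = -144/35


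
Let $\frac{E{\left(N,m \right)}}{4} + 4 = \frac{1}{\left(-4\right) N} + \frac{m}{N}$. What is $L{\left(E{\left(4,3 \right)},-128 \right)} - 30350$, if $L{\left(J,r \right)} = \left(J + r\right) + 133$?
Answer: $- \frac{121433}{4} \approx -30358.0$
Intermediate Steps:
$E{\left(N,m \right)} = -16 - \frac{1}{N} + \frac{4 m}{N}$ ($E{\left(N,m \right)} = -16 + 4 \left(\frac{1}{\left(-4\right) N} + \frac{m}{N}\right) = -16 + 4 \left(- \frac{1}{4 N} + \frac{m}{N}\right) = -16 + \left(- \frac{1}{N} + \frac{4 m}{N}\right) = -16 - \frac{1}{N} + \frac{4 m}{N}$)
$L{\left(J,r \right)} = 133 + J + r$
$L{\left(E{\left(4,3 \right)},-128 \right)} - 30350 = \left(133 + \frac{-1 - 64 + 4 \cdot 3}{4} - 128\right) - 30350 = \left(133 + \frac{-1 - 64 + 12}{4} - 128\right) - 30350 = \left(133 + \frac{1}{4} \left(-53\right) - 128\right) - 30350 = \left(133 - \frac{53}{4} - 128\right) - 30350 = - \frac{33}{4} - 30350 = - \frac{121433}{4}$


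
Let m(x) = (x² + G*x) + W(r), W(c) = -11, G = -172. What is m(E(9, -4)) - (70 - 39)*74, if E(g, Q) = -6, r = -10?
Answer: -1237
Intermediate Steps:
m(x) = -11 + x² - 172*x (m(x) = (x² - 172*x) - 11 = -11 + x² - 172*x)
m(E(9, -4)) - (70 - 39)*74 = (-11 + (-6)² - 172*(-6)) - (70 - 39)*74 = (-11 + 36 + 1032) - 31*74 = 1057 - 1*2294 = 1057 - 2294 = -1237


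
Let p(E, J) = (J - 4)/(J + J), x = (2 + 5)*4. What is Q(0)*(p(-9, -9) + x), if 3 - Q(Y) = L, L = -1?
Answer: 1034/9 ≈ 114.89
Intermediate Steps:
Q(Y) = 4 (Q(Y) = 3 - 1*(-1) = 3 + 1 = 4)
x = 28 (x = 7*4 = 28)
p(E, J) = (-4 + J)/(2*J) (p(E, J) = (-4 + J)/((2*J)) = (-4 + J)*(1/(2*J)) = (-4 + J)/(2*J))
Q(0)*(p(-9, -9) + x) = 4*((½)*(-4 - 9)/(-9) + 28) = 4*((½)*(-⅑)*(-13) + 28) = 4*(13/18 + 28) = 4*(517/18) = 1034/9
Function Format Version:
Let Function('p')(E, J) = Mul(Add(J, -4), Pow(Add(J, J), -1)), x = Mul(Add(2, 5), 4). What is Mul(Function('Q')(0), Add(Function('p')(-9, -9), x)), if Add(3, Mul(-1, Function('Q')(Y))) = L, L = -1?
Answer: Rational(1034, 9) ≈ 114.89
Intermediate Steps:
Function('Q')(Y) = 4 (Function('Q')(Y) = Add(3, Mul(-1, -1)) = Add(3, 1) = 4)
x = 28 (x = Mul(7, 4) = 28)
Function('p')(E, J) = Mul(Rational(1, 2), Pow(J, -1), Add(-4, J)) (Function('p')(E, J) = Mul(Add(-4, J), Pow(Mul(2, J), -1)) = Mul(Add(-4, J), Mul(Rational(1, 2), Pow(J, -1))) = Mul(Rational(1, 2), Pow(J, -1), Add(-4, J)))
Mul(Function('Q')(0), Add(Function('p')(-9, -9), x)) = Mul(4, Add(Mul(Rational(1, 2), Pow(-9, -1), Add(-4, -9)), 28)) = Mul(4, Add(Mul(Rational(1, 2), Rational(-1, 9), -13), 28)) = Mul(4, Add(Rational(13, 18), 28)) = Mul(4, Rational(517, 18)) = Rational(1034, 9)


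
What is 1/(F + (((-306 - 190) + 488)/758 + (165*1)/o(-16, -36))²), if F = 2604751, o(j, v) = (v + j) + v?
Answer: 9193024/23945571141113 ≈ 3.8391e-7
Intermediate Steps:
o(j, v) = j + 2*v (o(j, v) = (j + v) + v = j + 2*v)
1/(F + (((-306 - 190) + 488)/758 + (165*1)/o(-16, -36))²) = 1/(2604751 + (((-306 - 190) + 488)/758 + (165*1)/(-16 + 2*(-36)))²) = 1/(2604751 + ((-496 + 488)*(1/758) + 165/(-16 - 72))²) = 1/(2604751 + (-8*1/758 + 165/(-88))²) = 1/(2604751 + (-4/379 + 165*(-1/88))²) = 1/(2604751 + (-4/379 - 15/8)²) = 1/(2604751 + (-5717/3032)²) = 1/(2604751 + 32684089/9193024) = 1/(23945571141113/9193024) = 9193024/23945571141113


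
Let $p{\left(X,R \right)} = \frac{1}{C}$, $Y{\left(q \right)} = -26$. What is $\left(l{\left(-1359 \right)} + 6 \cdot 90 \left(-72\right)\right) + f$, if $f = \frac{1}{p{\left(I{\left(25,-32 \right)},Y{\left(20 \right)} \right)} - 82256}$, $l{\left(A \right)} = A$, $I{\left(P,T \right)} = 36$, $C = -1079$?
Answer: $- \frac{3571381260854}{88754225} \approx -40239.0$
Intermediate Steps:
$p{\left(X,R \right)} = - \frac{1}{1079}$ ($p{\left(X,R \right)} = \frac{1}{-1079} = - \frac{1}{1079}$)
$f = - \frac{1079}{88754225}$ ($f = \frac{1}{- \frac{1}{1079} - 82256} = \frac{1}{- \frac{88754225}{1079}} = - \frac{1079}{88754225} \approx -1.2157 \cdot 10^{-5}$)
$\left(l{\left(-1359 \right)} + 6 \cdot 90 \left(-72\right)\right) + f = \left(-1359 + 6 \cdot 90 \left(-72\right)\right) - \frac{1079}{88754225} = \left(-1359 + 540 \left(-72\right)\right) - \frac{1079}{88754225} = \left(-1359 - 38880\right) - \frac{1079}{88754225} = -40239 - \frac{1079}{88754225} = - \frac{3571381260854}{88754225}$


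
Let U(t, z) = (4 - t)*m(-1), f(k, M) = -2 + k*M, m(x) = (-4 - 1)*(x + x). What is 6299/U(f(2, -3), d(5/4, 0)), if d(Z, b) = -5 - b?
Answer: 6299/120 ≈ 52.492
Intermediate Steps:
m(x) = -10*x
f(k, M) = -2 + M*k
U(t, z) = 40 - 10*t (U(t, z) = (4 - t)*(-10*(-1)) = (4 - t)*10 = 40 - 10*t)
6299/U(f(2, -3), d(5/4, 0)) = 6299/(40 - 10*(-2 - 3*2)) = 6299/(40 - 10*(-2 - 6)) = 6299/(40 - 10*(-8)) = 6299/(40 + 80) = 6299/120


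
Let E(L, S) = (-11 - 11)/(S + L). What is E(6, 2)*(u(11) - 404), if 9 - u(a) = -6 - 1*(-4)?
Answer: 4323/4 ≈ 1080.8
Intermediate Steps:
u(a) = 11 (u(a) = 9 - (-6 - 1*(-4)) = 9 - (-6 + 4) = 9 - 1*(-2) = 9 + 2 = 11)
E(L, S) = -22/(L + S)
E(6, 2)*(u(11) - 404) = (-22/(6 + 2))*(11 - 404) = -22/8*(-393) = -22*⅛*(-393) = -11/4*(-393) = 4323/4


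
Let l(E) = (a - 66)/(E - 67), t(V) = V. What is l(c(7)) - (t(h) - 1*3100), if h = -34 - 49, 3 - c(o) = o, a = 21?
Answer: 226038/71 ≈ 3183.6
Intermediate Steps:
c(o) = 3 - o
h = -83
l(E) = -45/(-67 + E) (l(E) = (21 - 66)/(E - 67) = -45/(-67 + E))
l(c(7)) - (t(h) - 1*3100) = -45/(-67 + (3 - 1*7)) - (-83 - 1*3100) = -45/(-67 + (3 - 7)) - (-83 - 3100) = -45/(-67 - 4) - 1*(-3183) = -45/(-71) + 3183 = -45*(-1/71) + 3183 = 45/71 + 3183 = 226038/71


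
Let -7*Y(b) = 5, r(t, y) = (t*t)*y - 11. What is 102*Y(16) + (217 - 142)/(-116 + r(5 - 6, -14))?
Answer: -24145/329 ≈ -73.389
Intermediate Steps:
r(t, y) = -11 + y*t² (r(t, y) = t²*y - 11 = y*t² - 11 = -11 + y*t²)
Y(b) = -5/7 (Y(b) = -⅐*5 = -5/7)
102*Y(16) + (217 - 142)/(-116 + r(5 - 6, -14)) = 102*(-5/7) + (217 - 142)/(-116 + (-11 - 14*(5 - 6)²)) = -510/7 + 75/(-116 + (-11 - 14*(-1)²)) = -510/7 + 75/(-116 + (-11 - 14*1)) = -510/7 + 75/(-116 + (-11 - 14)) = -510/7 + 75/(-116 - 25) = -510/7 + 75/(-141) = -510/7 + 75*(-1/141) = -510/7 - 25/47 = -24145/329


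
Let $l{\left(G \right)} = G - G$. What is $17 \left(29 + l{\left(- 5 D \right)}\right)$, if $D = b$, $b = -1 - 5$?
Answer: $493$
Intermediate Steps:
$b = -6$
$D = -6$
$l{\left(G \right)} = 0$
$17 \left(29 + l{\left(- 5 D \right)}\right) = 17 \left(29 + 0\right) = 17 \cdot 29 = 493$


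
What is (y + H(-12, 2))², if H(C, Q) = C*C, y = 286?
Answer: 184900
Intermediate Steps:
H(C, Q) = C²
(y + H(-12, 2))² = (286 + (-12)²)² = (286 + 144)² = 430² = 184900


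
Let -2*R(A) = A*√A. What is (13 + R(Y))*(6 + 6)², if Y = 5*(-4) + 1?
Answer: 1872 + 1368*I*√19 ≈ 1872.0 + 5963.0*I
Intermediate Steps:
Y = -19 (Y = -20 + 1 = -19)
R(A) = -A^(3/2)/2 (R(A) = -A*√A/2 = -A^(3/2)/2)
(13 + R(Y))*(6 + 6)² = (13 - (-19)*I*√19/2)*(6 + 6)² = (13 - (-19)*I*√19/2)*12² = (13 + 19*I*√19/2)*144 = 1872 + 1368*I*√19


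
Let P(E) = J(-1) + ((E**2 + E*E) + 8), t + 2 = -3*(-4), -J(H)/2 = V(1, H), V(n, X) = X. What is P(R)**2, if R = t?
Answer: 44100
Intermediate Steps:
J(H) = -2*H
t = 10 (t = -2 - 3*(-4) = -2 + 12 = 10)
R = 10
P(E) = 10 + 2*E**2 (P(E) = -2*(-1) + ((E**2 + E*E) + 8) = 2 + ((E**2 + E**2) + 8) = 2 + (2*E**2 + 8) = 2 + (8 + 2*E**2) = 10 + 2*E**2)
P(R)**2 = (10 + 2*10**2)**2 = (10 + 2*100)**2 = (10 + 200)**2 = 210**2 = 44100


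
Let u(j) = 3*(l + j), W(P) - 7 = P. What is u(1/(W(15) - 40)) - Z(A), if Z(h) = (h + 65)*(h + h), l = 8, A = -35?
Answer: 12743/6 ≈ 2123.8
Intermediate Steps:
W(P) = 7 + P
Z(h) = 2*h*(65 + h) (Z(h) = (65 + h)*(2*h) = 2*h*(65 + h))
u(j) = 24 + 3*j (u(j) = 3*(8 + j) = 24 + 3*j)
u(1/(W(15) - 40)) - Z(A) = (24 + 3/((7 + 15) - 40)) - 2*(-35)*(65 - 35) = (24 + 3/(22 - 40)) - 2*(-35)*30 = (24 + 3/(-18)) - 1*(-2100) = (24 + 3*(-1/18)) + 2100 = (24 - 1/6) + 2100 = 143/6 + 2100 = 12743/6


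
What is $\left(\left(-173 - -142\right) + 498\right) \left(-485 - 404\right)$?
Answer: $-415163$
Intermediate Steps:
$\left(\left(-173 - -142\right) + 498\right) \left(-485 - 404\right) = \left(\left(-173 + 142\right) + 498\right) \left(-889\right) = \left(-31 + 498\right) \left(-889\right) = 467 \left(-889\right) = -415163$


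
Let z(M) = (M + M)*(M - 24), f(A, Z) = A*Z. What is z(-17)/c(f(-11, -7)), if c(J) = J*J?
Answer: 1394/5929 ≈ 0.23512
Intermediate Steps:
z(M) = 2*M*(-24 + M) (z(M) = (2*M)*(-24 + M) = 2*M*(-24 + M))
c(J) = J²
z(-17)/c(f(-11, -7)) = (2*(-17)*(-24 - 17))/((-11*(-7))²) = (2*(-17)*(-41))/(77²) = 1394/5929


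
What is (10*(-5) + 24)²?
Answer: 676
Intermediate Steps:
(10*(-5) + 24)² = (-50 + 24)² = (-26)² = 676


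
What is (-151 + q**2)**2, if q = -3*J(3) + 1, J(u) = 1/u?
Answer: 22801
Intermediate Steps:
q = 0 (q = -3/3 + 1 = -3*1/3 + 1 = -1 + 1 = 0)
(-151 + q**2)**2 = (-151 + 0**2)**2 = (-151 + 0)**2 = (-151)**2 = 22801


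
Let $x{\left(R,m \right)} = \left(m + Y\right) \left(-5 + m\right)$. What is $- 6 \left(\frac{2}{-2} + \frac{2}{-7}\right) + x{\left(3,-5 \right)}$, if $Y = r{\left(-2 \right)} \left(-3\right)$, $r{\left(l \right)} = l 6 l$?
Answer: $\frac{5444}{7} \approx 777.71$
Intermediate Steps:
$r{\left(l \right)} = 6 l^{2}$ ($r{\left(l \right)} = 6 l l = 6 l^{2}$)
$Y = -72$ ($Y = 6 \left(-2\right)^{2} \left(-3\right) = 6 \cdot 4 \left(-3\right) = 24 \left(-3\right) = -72$)
$x{\left(R,m \right)} = \left(-72 + m\right) \left(-5 + m\right)$ ($x{\left(R,m \right)} = \left(m - 72\right) \left(-5 + m\right) = \left(-72 + m\right) \left(-5 + m\right)$)
$- 6 \left(\frac{2}{-2} + \frac{2}{-7}\right) + x{\left(3,-5 \right)} = - 6 \left(\frac{2}{-2} + \frac{2}{-7}\right) + \left(360 + \left(-5\right)^{2} - -385\right) = - 6 \left(2 \left(- \frac{1}{2}\right) + 2 \left(- \frac{1}{7}\right)\right) + \left(360 + 25 + 385\right) = - 6 \left(-1 - \frac{2}{7}\right) + 770 = \left(-6\right) \left(- \frac{9}{7}\right) + 770 = \frac{54}{7} + 770 = \frac{5444}{7}$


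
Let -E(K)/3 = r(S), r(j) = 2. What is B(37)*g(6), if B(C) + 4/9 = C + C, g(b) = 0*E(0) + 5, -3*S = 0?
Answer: 3310/9 ≈ 367.78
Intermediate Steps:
S = 0 (S = -⅓*0 = 0)
E(K) = -6 (E(K) = -3*2 = -6)
g(b) = 5 (g(b) = 0*(-6) + 5 = 0 + 5 = 5)
B(C) = -4/9 + 2*C (B(C) = -4/9 + (C + C) = -4/9 + 2*C)
B(37)*g(6) = (-4/9 + 2*37)*5 = (-4/9 + 74)*5 = (662/9)*5 = 3310/9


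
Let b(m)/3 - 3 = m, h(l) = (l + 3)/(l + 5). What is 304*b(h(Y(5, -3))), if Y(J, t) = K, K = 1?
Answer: 3344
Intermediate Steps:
Y(J, t) = 1
h(l) = (3 + l)/(5 + l)
b(m) = 9 + 3*m
304*b(h(Y(5, -3))) = 304*(9 + 3*((3 + 1)/(5 + 1))) = 304*(9 + 3*(4/6)) = 304*(9 + 3*((⅙)*4)) = 304*(9 + 3*(⅔)) = 304*(9 + 2) = 304*11 = 3344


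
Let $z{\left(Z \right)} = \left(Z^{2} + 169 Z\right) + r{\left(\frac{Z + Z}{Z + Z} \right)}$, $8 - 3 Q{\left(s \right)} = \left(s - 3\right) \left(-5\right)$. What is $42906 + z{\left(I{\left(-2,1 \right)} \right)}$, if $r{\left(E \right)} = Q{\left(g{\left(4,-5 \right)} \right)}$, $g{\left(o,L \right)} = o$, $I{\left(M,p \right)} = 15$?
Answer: $\frac{137011}{3} \approx 45670.0$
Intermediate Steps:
$Q{\left(s \right)} = - \frac{7}{3} + \frac{5 s}{3}$ ($Q{\left(s \right)} = \frac{8}{3} - \frac{\left(s - 3\right) \left(-5\right)}{3} = \frac{8}{3} - \frac{\left(-3 + s\right) \left(-5\right)}{3} = \frac{8}{3} - \frac{15 - 5 s}{3} = \frac{8}{3} + \left(-5 + \frac{5 s}{3}\right) = - \frac{7}{3} + \frac{5 s}{3}$)
$r{\left(E \right)} = \frac{13}{3}$ ($r{\left(E \right)} = - \frac{7}{3} + \frac{5}{3} \cdot 4 = - \frac{7}{3} + \frac{20}{3} = \frac{13}{3}$)
$z{\left(Z \right)} = \frac{13}{3} + Z^{2} + 169 Z$ ($z{\left(Z \right)} = \left(Z^{2} + 169 Z\right) + \frac{13}{3} = \frac{13}{3} + Z^{2} + 169 Z$)
$42906 + z{\left(I{\left(-2,1 \right)} \right)} = 42906 + \left(\frac{13}{3} + 15^{2} + 169 \cdot 15\right) = 42906 + \left(\frac{13}{3} + 225 + 2535\right) = 42906 + \frac{8293}{3} = \frac{137011}{3}$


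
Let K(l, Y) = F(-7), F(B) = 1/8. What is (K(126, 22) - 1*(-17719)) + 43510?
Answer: 489833/8 ≈ 61229.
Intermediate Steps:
F(B) = ⅛
K(l, Y) = ⅛
(K(126, 22) - 1*(-17719)) + 43510 = (⅛ - 1*(-17719)) + 43510 = (⅛ + 17719) + 43510 = 141753/8 + 43510 = 489833/8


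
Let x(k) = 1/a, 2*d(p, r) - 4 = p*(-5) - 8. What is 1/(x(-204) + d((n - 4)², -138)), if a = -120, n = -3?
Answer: -120/14941 ≈ -0.0080316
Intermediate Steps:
d(p, r) = -2 - 5*p/2 (d(p, r) = 2 + (p*(-5) - 8)/2 = 2 + (-5*p - 8)/2 = 2 + (-8 - 5*p)/2 = 2 + (-4 - 5*p/2) = -2 - 5*p/2)
x(k) = -1/120 (x(k) = 1/(-120) = -1/120)
1/(x(-204) + d((n - 4)², -138)) = 1/(-1/120 + (-2 - 5*(-3 - 4)²/2)) = 1/(-1/120 + (-2 - 5/2*(-7)²)) = 1/(-1/120 + (-2 - 5/2*49)) = 1/(-1/120 + (-2 - 245/2)) = 1/(-1/120 - 249/2) = 1/(-14941/120) = -120/14941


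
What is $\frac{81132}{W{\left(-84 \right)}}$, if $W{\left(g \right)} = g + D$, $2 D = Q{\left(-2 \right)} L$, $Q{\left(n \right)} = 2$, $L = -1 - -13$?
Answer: $- \frac{6761}{6} \approx -1126.8$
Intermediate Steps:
$L = 12$ ($L = -1 + 13 = 12$)
$D = 12$ ($D = \frac{2 \cdot 12}{2} = \frac{1}{2} \cdot 24 = 12$)
$W{\left(g \right)} = 12 + g$ ($W{\left(g \right)} = g + 12 = 12 + g$)
$\frac{81132}{W{\left(-84 \right)}} = \frac{81132}{12 - 84} = \frac{81132}{-72} = 81132 \left(- \frac{1}{72}\right) = - \frac{6761}{6}$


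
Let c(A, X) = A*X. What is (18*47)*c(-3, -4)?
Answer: 10152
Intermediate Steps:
(18*47)*c(-3, -4) = (18*47)*(-3*(-4)) = 846*12 = 10152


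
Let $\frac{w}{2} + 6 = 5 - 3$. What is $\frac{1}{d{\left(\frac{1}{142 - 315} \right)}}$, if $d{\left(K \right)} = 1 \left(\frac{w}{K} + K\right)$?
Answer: $\frac{173}{239431} \approx 0.00072255$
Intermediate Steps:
$w = -8$ ($w = -12 + 2 \left(5 - 3\right) = -12 + 2 \cdot 2 = -12 + 4 = -8$)
$d{\left(K \right)} = K - \frac{8}{K}$ ($d{\left(K \right)} = 1 \left(- \frac{8}{K} + K\right) = 1 \left(K - \frac{8}{K}\right) = K - \frac{8}{K}$)
$\frac{1}{d{\left(\frac{1}{142 - 315} \right)}} = \frac{1}{\frac{1}{142 - 315} - \frac{8}{\frac{1}{142 - 315}}} = \frac{1}{\frac{1}{-173} - \frac{8}{\frac{1}{-173}}} = \frac{1}{- \frac{1}{173} - \frac{8}{- \frac{1}{173}}} = \frac{1}{- \frac{1}{173} - -1384} = \frac{1}{- \frac{1}{173} + 1384} = \frac{1}{\frac{239431}{173}} = \frac{173}{239431}$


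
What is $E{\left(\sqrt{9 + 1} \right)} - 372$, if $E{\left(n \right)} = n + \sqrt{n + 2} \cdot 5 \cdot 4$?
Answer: $-372 + \sqrt{10} + 20 \sqrt{2 + \sqrt{10}} \approx -323.4$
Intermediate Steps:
$E{\left(n \right)} = n + 20 \sqrt{2 + n}$ ($E{\left(n \right)} = n + \sqrt{2 + n} 5 \cdot 4 = n + 5 \sqrt{2 + n} 4 = n + 20 \sqrt{2 + n}$)
$E{\left(\sqrt{9 + 1} \right)} - 372 = \left(\sqrt{9 + 1} + 20 \sqrt{2 + \sqrt{9 + 1}}\right) - 372 = \left(\sqrt{10} + 20 \sqrt{2 + \sqrt{10}}\right) - 372 = -372 + \sqrt{10} + 20 \sqrt{2 + \sqrt{10}}$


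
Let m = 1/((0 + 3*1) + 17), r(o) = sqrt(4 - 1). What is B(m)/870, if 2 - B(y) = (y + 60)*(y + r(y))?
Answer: -401/348000 - 1201*sqrt(3)/17400 ≈ -0.12070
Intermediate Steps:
r(o) = sqrt(3)
m = 1/20 (m = 1/((0 + 3) + 17) = 1/(3 + 17) = 1/20 ≈ 0.050000)
B(y) = 2 - (60 + y)*(y + sqrt(3)) (B(y) = 2 - (y + 60)*(y + sqrt(3)) = 2 - (60 + y)*(y + sqrt(3)))
B(m)/870 = (2 - (1/20)**2 - 60*1/20 - 60*sqrt(3) - 1*1/20*sqrt(3))/870 = (2 - 1*1/400 - 3 - 60*sqrt(3) - sqrt(3)/20)*(1/870) = (2 - 1/400 - 3 - 60*sqrt(3) - sqrt(3)/20)*(1/870) = (-401/400 - 1201*sqrt(3)/20)*(1/870) = -401/348000 - 1201*sqrt(3)/17400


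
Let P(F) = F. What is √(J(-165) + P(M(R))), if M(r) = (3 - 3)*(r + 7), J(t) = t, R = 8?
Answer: I*√165 ≈ 12.845*I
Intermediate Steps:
M(r) = 0 (M(r) = 0*(7 + r) = 0)
√(J(-165) + P(M(R))) = √(-165 + 0) = √(-165) = I*√165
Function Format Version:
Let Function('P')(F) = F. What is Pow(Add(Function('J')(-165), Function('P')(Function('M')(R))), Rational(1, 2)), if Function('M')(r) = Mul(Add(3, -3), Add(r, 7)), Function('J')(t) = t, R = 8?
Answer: Mul(I, Pow(165, Rational(1, 2))) ≈ Mul(12.845, I)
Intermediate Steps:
Function('M')(r) = 0 (Function('M')(r) = Mul(0, Add(7, r)) = 0)
Pow(Add(Function('J')(-165), Function('P')(Function('M')(R))), Rational(1, 2)) = Pow(Add(-165, 0), Rational(1, 2)) = Pow(-165, Rational(1, 2)) = Mul(I, Pow(165, Rational(1, 2)))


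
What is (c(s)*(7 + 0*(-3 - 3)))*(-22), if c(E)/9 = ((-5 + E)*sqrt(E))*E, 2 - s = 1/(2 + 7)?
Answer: 73304*sqrt(17)/27 ≈ 11194.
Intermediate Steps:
s = 17/9 (s = 2 - 1/(2 + 7) = 2 - 1/9 = 17/9 ≈ 1.8889)
c(E) = 9*E**(3/2)*(-5 + E) (c(E) = 9*(((-5 + E)*sqrt(E))*E) = 9*((sqrt(E)*(-5 + E))*E) = 9*(E**(3/2)*(-5 + E)) = 9*E**(3/2)*(-5 + E))
(c(s)*(7 + 0*(-3 - 3)))*(-22) = ((9*(17/9)**(3/2)*(-5 + 17/9))*(7 + 0*(-3 - 3)))*(-22) = ((9*(17*sqrt(17)/27)*(-28/9))*(7 + 0*(-6)))*(-22) = ((-476*sqrt(17)/27)*(7 + 0))*(-22) = (-476*sqrt(17)/27*7)*(-22) = -3332*sqrt(17)/27*(-22) = 73304*sqrt(17)/27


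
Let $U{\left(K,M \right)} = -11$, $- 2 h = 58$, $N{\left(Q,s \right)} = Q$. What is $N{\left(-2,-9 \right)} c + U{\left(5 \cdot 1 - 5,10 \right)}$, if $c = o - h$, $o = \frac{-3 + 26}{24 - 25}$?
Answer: $-23$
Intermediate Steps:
$h = -29$ ($h = \left(- \frac{1}{2}\right) 58 = -29$)
$o = -23$ ($o = \frac{23}{-1} = 23 \left(-1\right) = -23$)
$c = 6$ ($c = -23 - -29 = -23 + 29 = 6$)
$N{\left(-2,-9 \right)} c + U{\left(5 \cdot 1 - 5,10 \right)} = \left(-2\right) 6 - 11 = -12 - 11 = -23$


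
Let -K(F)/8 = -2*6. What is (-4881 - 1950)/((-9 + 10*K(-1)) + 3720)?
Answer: -253/173 ≈ -1.4624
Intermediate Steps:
K(F) = 96 (K(F) = -(-16)*6 = -8*(-12) = 96)
(-4881 - 1950)/((-9 + 10*K(-1)) + 3720) = (-4881 - 1950)/((-9 + 10*96) + 3720) = -6831/((-9 + 960) + 3720) = -6831/(951 + 3720) = -6831/4671 = -6831*1/4671 = -253/173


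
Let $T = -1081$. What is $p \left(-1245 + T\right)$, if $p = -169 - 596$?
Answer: $1779390$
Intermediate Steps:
$p = -765$
$p \left(-1245 + T\right) = - 765 \left(-1245 - 1081\right) = \left(-765\right) \left(-2326\right) = 1779390$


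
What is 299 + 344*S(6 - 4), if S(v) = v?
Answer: 987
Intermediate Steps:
299 + 344*S(6 - 4) = 299 + 344*(6 - 4) = 299 + 344*2 = 299 + 688 = 987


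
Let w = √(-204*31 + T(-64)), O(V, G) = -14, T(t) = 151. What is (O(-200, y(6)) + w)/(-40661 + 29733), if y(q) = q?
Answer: 7/5464 - I*√6173/10928 ≈ 0.0012811 - 0.0071896*I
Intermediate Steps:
w = I*√6173 (w = √(-204*31 + 151) = √(-6324 + 151) = √(-6173) = I*√6173 ≈ 78.568*I)
(O(-200, y(6)) + w)/(-40661 + 29733) = (-14 + I*√6173)/(-40661 + 29733) = (-14 + I*√6173)/(-10928) = (-14 + I*√6173)*(-1/10928) = 7/5464 - I*√6173/10928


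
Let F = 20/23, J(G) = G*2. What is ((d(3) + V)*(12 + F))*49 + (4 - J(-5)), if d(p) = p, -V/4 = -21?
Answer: 1262170/23 ≈ 54877.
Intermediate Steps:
V = 84 (V = -4*(-21) = 84)
J(G) = 2*G
F = 20/23 (F = 20*(1/23) = 20/23 ≈ 0.86957)
((d(3) + V)*(12 + F))*49 + (4 - J(-5)) = ((3 + 84)*(12 + 20/23))*49 + (4 - 2*(-5)) = (87*(296/23))*49 + (4 - 1*(-10)) = (25752/23)*49 + (4 + 10) = 1261848/23 + 14 = 1262170/23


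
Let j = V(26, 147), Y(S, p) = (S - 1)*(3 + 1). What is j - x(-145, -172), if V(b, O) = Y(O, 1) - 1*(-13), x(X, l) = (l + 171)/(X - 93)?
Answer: 142085/238 ≈ 597.00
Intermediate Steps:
x(X, l) = (171 + l)/(-93 + X)
Y(S, p) = -4 + 4*S (Y(S, p) = (-1 + S)*4 = -4 + 4*S)
V(b, O) = 9 + 4*O (V(b, O) = (-4 + 4*O) - 1*(-13) = (-4 + 4*O) + 13 = 9 + 4*O)
j = 597 (j = 9 + 4*147 = 9 + 588 = 597)
j - x(-145, -172) = 597 - (171 - 172)/(-93 - 145) = 597 - (-1)/(-238) = 597 - (-1)*(-1)/238 = 597 - 1*1/238 = 597 - 1/238 = 142085/238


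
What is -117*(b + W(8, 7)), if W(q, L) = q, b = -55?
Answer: 5499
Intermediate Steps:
-117*(b + W(8, 7)) = -117*(-55 + 8) = -117*(-47) = 5499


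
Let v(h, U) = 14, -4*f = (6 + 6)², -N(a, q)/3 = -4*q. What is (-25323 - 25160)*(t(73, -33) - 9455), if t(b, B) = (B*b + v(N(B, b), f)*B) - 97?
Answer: 627150309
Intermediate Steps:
N(a, q) = 12*q (N(a, q) = -(-12)*q = 12*q)
f = -36 (f = -(6 + 6)²/4 = -¼*12² = -¼*144 = -36)
t(b, B) = -97 + 14*B + B*b (t(b, B) = (B*b + 14*B) - 97 = (14*B + B*b) - 97 = -97 + 14*B + B*b)
(-25323 - 25160)*(t(73, -33) - 9455) = (-25323 - 25160)*((-97 + 14*(-33) - 33*73) - 9455) = -50483*((-97 - 462 - 2409) - 9455) = -50483*(-2968 - 9455) = -50483*(-12423) = 627150309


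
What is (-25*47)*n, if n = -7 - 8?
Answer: 17625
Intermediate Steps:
n = -15
(-25*47)*n = -25*47*(-15) = -1175*(-15) = 17625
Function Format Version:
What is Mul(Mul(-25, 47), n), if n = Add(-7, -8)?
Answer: 17625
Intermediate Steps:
n = -15
Mul(Mul(-25, 47), n) = Mul(Mul(-25, 47), -15) = Mul(-1175, -15) = 17625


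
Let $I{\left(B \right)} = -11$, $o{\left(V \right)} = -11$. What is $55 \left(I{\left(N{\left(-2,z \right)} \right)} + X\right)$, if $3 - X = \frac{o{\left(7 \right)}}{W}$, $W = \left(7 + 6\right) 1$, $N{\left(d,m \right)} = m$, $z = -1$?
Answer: $- \frac{5115}{13} \approx -393.46$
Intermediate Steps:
$W = 13$ ($W = 13 \cdot 1 = 13$)
$X = \frac{50}{13}$ ($X = 3 - - \frac{11}{13} = 3 + \frac{11}{13} = \frac{50}{13} \approx 3.8462$)
$55 \left(I{\left(N{\left(-2,z \right)} \right)} + X\right) = 55 \left(-11 + \frac{50}{13}\right) = 55 \left(- \frac{93}{13}\right) = - \frac{5115}{13}$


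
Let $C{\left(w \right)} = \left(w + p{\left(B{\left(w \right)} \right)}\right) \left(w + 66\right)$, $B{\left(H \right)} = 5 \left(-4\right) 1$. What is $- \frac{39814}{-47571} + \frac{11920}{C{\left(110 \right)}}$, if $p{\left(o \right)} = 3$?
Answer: $\frac{84929197}{59130753} \approx 1.4363$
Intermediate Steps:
$B{\left(H \right)} = -20$ ($B{\left(H \right)} = \left(-20\right) 1 = -20$)
$C{\left(w \right)} = \left(3 + w\right) \left(66 + w\right)$ ($C{\left(w \right)} = \left(w + 3\right) \left(w + 66\right) = \left(3 + w\right) \left(66 + w\right)$)
$- \frac{39814}{-47571} + \frac{11920}{C{\left(110 \right)}} = - \frac{39814}{-47571} + \frac{11920}{198 + 110^{2} + 69 \cdot 110} = \left(-39814\right) \left(- \frac{1}{47571}\right) + \frac{11920}{198 + 12100 + 7590} = \frac{39814}{47571} + \frac{11920}{19888} = \frac{39814}{47571} + 11920 \cdot \frac{1}{19888} = \frac{39814}{47571} + \frac{745}{1243} = \frac{84929197}{59130753}$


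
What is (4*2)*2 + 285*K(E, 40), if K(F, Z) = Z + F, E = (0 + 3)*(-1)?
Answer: 10561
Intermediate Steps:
E = -3 (E = 3*(-1) = -3)
K(F, Z) = F + Z
(4*2)*2 + 285*K(E, 40) = (4*2)*2 + 285*(-3 + 40) = 8*2 + 285*37 = 16 + 10545 = 10561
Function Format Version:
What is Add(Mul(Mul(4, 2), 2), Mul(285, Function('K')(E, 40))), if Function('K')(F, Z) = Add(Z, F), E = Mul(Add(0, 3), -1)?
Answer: 10561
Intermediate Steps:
E = -3 (E = Mul(3, -1) = -3)
Function('K')(F, Z) = Add(F, Z)
Add(Mul(Mul(4, 2), 2), Mul(285, Function('K')(E, 40))) = Add(Mul(Mul(4, 2), 2), Mul(285, Add(-3, 40))) = Add(Mul(8, 2), Mul(285, 37)) = Add(16, 10545) = 10561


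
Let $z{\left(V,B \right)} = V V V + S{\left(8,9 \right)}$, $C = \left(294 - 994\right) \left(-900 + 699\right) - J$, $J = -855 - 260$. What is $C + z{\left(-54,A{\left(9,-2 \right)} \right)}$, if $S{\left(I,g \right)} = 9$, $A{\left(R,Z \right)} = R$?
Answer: $-15640$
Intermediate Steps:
$J = -1115$
$C = 141815$ ($C = \left(294 - 994\right) \left(-900 + 699\right) - -1115 = \left(-700\right) \left(-201\right) + 1115 = 140700 + 1115 = 141815$)
$z{\left(V,B \right)} = 9 + V^{3}$ ($z{\left(V,B \right)} = V V V + 9 = V^{2} V + 9 = V^{3} + 9 = 9 + V^{3}$)
$C + z{\left(-54,A{\left(9,-2 \right)} \right)} = 141815 + \left(9 + \left(-54\right)^{3}\right) = 141815 + \left(9 - 157464\right) = 141815 - 157455 = -15640$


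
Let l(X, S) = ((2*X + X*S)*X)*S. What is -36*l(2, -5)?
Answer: -2160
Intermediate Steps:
l(X, S) = S*X*(2*X + S*X) (l(X, S) = ((2*X + S*X)*X)*S = (X*(2*X + S*X))*S = S*X*(2*X + S*X))
-36*l(2, -5) = -(-180)*2**2*(2 - 5) = -(-180)*4*(-3) = -36*60 = -2160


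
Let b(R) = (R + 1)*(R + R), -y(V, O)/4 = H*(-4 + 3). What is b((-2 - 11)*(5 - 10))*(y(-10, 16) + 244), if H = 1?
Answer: 2127840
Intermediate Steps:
y(V, O) = 4 (y(V, O) = -4*(-4 + 3) = -4*(-1) = 4)
b(R) = 2*R*(1 + R) (b(R) = (1 + R)*(2*R) = 2*R*(1 + R))
b((-2 - 11)*(5 - 10))*(y(-10, 16) + 244) = (2*((-2 - 11)*(5 - 10))*(1 + (-2 - 11)*(5 - 10)))*(4 + 244) = (2*(-13*(-5))*(1 - 13*(-5)))*248 = (2*65*(1 + 65))*248 = (2*65*66)*248 = 8580*248 = 2127840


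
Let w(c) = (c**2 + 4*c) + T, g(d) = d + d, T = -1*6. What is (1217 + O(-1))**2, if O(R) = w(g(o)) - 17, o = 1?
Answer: 1454436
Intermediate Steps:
T = -6
g(d) = 2*d
w(c) = -6 + c**2 + 4*c (w(c) = (c**2 + 4*c) - 6 = -6 + c**2 + 4*c)
O(R) = -11 (O(R) = (-6 + (2*1)**2 + 4*(2*1)) - 17 = (-6 + 2**2 + 4*2) - 17 = (-6 + 4 + 8) - 17 = 6 - 17 = -11)
(1217 + O(-1))**2 = (1217 - 11)**2 = 1206**2 = 1454436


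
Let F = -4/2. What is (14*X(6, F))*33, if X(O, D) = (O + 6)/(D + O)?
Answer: 1386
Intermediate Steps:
F = -2 (F = -4*½ = -2)
X(O, D) = (6 + O)/(D + O)
(14*X(6, F))*33 = (14*((6 + 6)/(-2 + 6)))*33 = (14*(12/4))*33 = (14*((¼)*12))*33 = (14*3)*33 = 42*33 = 1386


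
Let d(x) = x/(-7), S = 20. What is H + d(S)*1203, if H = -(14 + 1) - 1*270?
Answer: -26055/7 ≈ -3722.1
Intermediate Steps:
H = -285 (H = -1*15 - 270 = -15 - 270 = -285)
d(x) = -x/7 (d(x) = x*(-⅐) = -x/7)
H + d(S)*1203 = -285 - ⅐*20*1203 = -285 - 20/7*1203 = -285 - 24060/7 = -26055/7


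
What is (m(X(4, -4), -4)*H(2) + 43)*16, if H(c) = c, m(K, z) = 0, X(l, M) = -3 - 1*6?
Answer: 688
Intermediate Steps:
X(l, M) = -9 (X(l, M) = -3 - 6 = -9)
(m(X(4, -4), -4)*H(2) + 43)*16 = (0*2 + 43)*16 = (0 + 43)*16 = 43*16 = 688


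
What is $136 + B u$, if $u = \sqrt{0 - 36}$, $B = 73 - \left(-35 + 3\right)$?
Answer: $136 + 630 i \approx 136.0 + 630.0 i$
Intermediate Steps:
$B = 105$ ($B = 73 - -32 = 73 + 32 = 105$)
$u = 6 i$ ($u = \sqrt{-36} = 6 i \approx 6.0 i$)
$136 + B u = 136 + 105 \cdot 6 i = 136 + 630 i$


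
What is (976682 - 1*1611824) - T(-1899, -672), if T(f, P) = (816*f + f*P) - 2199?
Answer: -359487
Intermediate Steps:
T(f, P) = -2199 + 816*f + P*f (T(f, P) = (816*f + P*f) - 2199 = -2199 + 816*f + P*f)
(976682 - 1*1611824) - T(-1899, -672) = (976682 - 1*1611824) - (-2199 + 816*(-1899) - 672*(-1899)) = (976682 - 1611824) - (-2199 - 1549584 + 1276128) = -635142 - 1*(-275655) = -635142 + 275655 = -359487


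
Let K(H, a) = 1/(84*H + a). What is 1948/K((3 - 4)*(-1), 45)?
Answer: 251292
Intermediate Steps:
K(H, a) = 1/(a + 84*H)
1948/K((3 - 4)*(-1), 45) = 1948/(1/(45 + 84*((3 - 4)*(-1)))) = 1948/(1/(45 + 84*(-1*(-1)))) = 1948/(1/(45 + 84*1)) = 1948/(1/(45 + 84)) = 1948/(1/129) = 1948*129 = 251292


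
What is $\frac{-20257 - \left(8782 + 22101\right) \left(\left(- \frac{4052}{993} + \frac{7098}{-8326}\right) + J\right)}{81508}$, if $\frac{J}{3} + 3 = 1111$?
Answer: $- \frac{105953907464213}{84235644843} \approx -1257.8$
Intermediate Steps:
$J = 3324$ ($J = -9 + 3 \cdot 1111 = -9 + 3333 = 3324$)
$\frac{-20257 - \left(8782 + 22101\right) \left(\left(- \frac{4052}{993} + \frac{7098}{-8326}\right) + J\right)}{81508} = \frac{-20257 - \left(8782 + 22101\right) \left(\left(- \frac{4052}{993} + \frac{7098}{-8326}\right) + 3324\right)}{81508} = \left(-20257 - 30883 \left(\left(\left(-4052\right) \frac{1}{993} + 7098 \left(- \frac{1}{8326}\right)\right) + 3324\right)\right) \frac{1}{81508} = \left(-20257 - 30883 \left(\left(- \frac{4052}{993} - \frac{3549}{4163}\right) + 3324\right)\right) \frac{1}{81508} = \left(-20257 - 30883 \left(- \frac{20392633}{4133859} + 3324\right)\right) \frac{1}{81508} = \left(-20257 - 30883 \cdot \frac{13720554683}{4133859}\right) \frac{1}{81508} = \left(-20257 - \frac{423731890275089}{4133859}\right) \frac{1}{81508} = \left(- \frac{423815629856852}{4133859}\right) \frac{1}{81508} = - \frac{105953907464213}{84235644843}$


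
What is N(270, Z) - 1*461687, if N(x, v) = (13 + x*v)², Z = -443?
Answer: 14302980722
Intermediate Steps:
N(x, v) = (13 + v*x)²
N(270, Z) - 1*461687 = (13 - 443*270)² - 1*461687 = (13 - 119610)² - 461687 = (-119597)² - 461687 = 14303442409 - 461687 = 14302980722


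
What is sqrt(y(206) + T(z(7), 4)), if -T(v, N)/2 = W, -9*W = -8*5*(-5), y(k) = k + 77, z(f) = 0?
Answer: sqrt(2947)/3 ≈ 18.095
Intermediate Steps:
y(k) = 77 + k
W = -200/9 (W = -(-8*5)*(-5)/9 = -(-4*10)*(-5)/9 = -(-40)*(-5)/9 = -1/9*200 = -200/9 ≈ -22.222)
T(v, N) = 400/9 (T(v, N) = -2*(-200/9) = 400/9)
sqrt(y(206) + T(z(7), 4)) = sqrt((77 + 206) + 400/9) = sqrt(283 + 400/9) = sqrt(2947/9) = sqrt(2947)/3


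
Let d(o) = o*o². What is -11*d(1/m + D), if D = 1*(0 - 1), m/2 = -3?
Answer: 3773/216 ≈ 17.468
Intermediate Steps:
m = -6 (m = 2*(-3) = -6)
D = -1 (D = 1*(-1) = -1)
d(o) = o³
-11*d(1/m + D) = -11*(1/(-6) - 1)³ = -11*(-⅙ - 1)³ = -11*(-7/6)³ = -11*(-343/216) = 3773/216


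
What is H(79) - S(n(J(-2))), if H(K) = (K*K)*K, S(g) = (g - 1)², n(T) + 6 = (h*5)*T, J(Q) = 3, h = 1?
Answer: 492975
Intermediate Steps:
n(T) = -6 + 5*T (n(T) = -6 + (1*5)*T = -6 + 5*T)
S(g) = (-1 + g)²
H(K) = K³ (H(K) = K²*K = K³)
H(79) - S(n(J(-2))) = 79³ - (-1 + (-6 + 5*3))² = 493039 - (-1 + (-6 + 15))² = 493039 - (-1 + 9)² = 493039 - 1*8² = 493039 - 1*64 = 493039 - 64 = 492975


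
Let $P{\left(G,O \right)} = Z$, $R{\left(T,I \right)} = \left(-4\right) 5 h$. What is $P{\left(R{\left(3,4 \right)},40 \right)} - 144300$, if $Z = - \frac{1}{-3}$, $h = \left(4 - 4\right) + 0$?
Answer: $- \frac{432899}{3} \approx -1.443 \cdot 10^{5}$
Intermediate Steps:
$h = 0$ ($h = 0 + 0 = 0$)
$R{\left(T,I \right)} = 0$ ($R{\left(T,I \right)} = \left(-4\right) 5 \cdot 0 = \left(-20\right) 0 = 0$)
$Z = \frac{1}{3}$ ($Z = \left(-1\right) \left(- \frac{1}{3}\right) = \frac{1}{3} \approx 0.33333$)
$P{\left(G,O \right)} = \frac{1}{3}$
$P{\left(R{\left(3,4 \right)},40 \right)} - 144300 = \frac{1}{3} - 144300 = - \frac{432899}{3}$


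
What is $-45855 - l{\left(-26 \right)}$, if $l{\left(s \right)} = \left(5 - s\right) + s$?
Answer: $-45860$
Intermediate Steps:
$l{\left(s \right)} = 5$
$-45855 - l{\left(-26 \right)} = -45855 - 5 = -45860$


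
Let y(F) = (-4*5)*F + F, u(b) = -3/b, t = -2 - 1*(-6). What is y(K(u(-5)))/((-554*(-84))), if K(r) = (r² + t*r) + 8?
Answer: -5111/1163400 ≈ -0.0043932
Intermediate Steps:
t = 4 (t = -2 + 6 = 4)
K(r) = 8 + r² + 4*r (K(r) = (r² + 4*r) + 8 = 8 + r² + 4*r)
y(F) = -19*F (y(F) = -20*F + F = -19*F)
y(K(u(-5)))/((-554*(-84))) = (-19*(8 + (-3/(-5))² + 4*(-3/(-5))))/((-554*(-84))) = -19*(8 + (-3*(-⅕))² + 4*(-3*(-⅕)))/46536 = -19*(8 + (⅗)² + 4*(⅗))*(1/46536) = -19*(8 + 9/25 + 12/5)*(1/46536) = -19*269/25*(1/46536) = -5111/25*1/46536 = -5111/1163400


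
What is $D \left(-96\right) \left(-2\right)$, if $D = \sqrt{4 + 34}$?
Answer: $192 \sqrt{38} \approx 1183.6$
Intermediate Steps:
$D = \sqrt{38} \approx 6.1644$
$D \left(-96\right) \left(-2\right) = \sqrt{38} \left(-96\right) \left(-2\right) = - 96 \sqrt{38} \left(-2\right) = 192 \sqrt{38}$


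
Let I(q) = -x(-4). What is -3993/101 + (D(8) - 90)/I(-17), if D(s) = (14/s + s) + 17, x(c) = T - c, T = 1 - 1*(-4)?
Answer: -118195/3636 ≈ -32.507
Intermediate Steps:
T = 5 (T = 1 + 4 = 5)
x(c) = 5 - c
I(q) = -9 (I(q) = -(5 - 1*(-4)) = -(5 + 4) = -1*9 = -9)
D(s) = 17 + s + 14/s (D(s) = (s + 14/s) + 17 = 17 + s + 14/s)
-3993/101 + (D(8) - 90)/I(-17) = -3993/101 + ((17 + 8 + 14/8) - 90)/(-9) = -3993*1/101 + ((17 + 8 + 14*(⅛)) - 90)*(-⅑) = -3993/101 + ((17 + 8 + 7/4) - 90)*(-⅑) = -3993/101 + (107/4 - 90)*(-⅑) = -3993/101 - 253/4*(-⅑) = -3993/101 + 253/36 = -118195/3636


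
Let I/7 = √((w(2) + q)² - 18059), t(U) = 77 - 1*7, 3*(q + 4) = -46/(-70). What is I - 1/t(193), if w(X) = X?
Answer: -1/70 + I*√199065506/15 ≈ -0.014286 + 940.6*I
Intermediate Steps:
q = -397/105 (q = -4 + (-46/(-70))/3 = -4 + (-46*(-1/70))/3 = -4 + (⅓)*(23/35) = -4 + 23/105 = -397/105 ≈ -3.7810)
t(U) = 70 (t(U) = 77 - 7 = 70)
I = I*√199065506/15 (I = 7*√((2 - 397/105)² - 18059) = 7*√((-187/105)² - 18059) = 7*√(34969/11025 - 18059) = 7*√(-199065506/11025) = 7*(I*√199065506/105) = I*√199065506/15 ≈ 940.6*I)
I - 1/t(193) = I*√199065506/15 - 1/70 = -1/70 + I*√199065506/15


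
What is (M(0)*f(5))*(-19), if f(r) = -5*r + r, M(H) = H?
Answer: 0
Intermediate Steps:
f(r) = -4*r
(M(0)*f(5))*(-19) = (0*(-4*5))*(-19) = (0*(-20))*(-19) = 0*(-19) = 0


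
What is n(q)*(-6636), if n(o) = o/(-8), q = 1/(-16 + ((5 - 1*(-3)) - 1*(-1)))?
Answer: -237/2 ≈ -118.50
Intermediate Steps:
q = -1/7 (q = 1/(-16 + ((5 + 3) + 1)) = 1/(-16 + (8 + 1)) = 1/(-16 + 9) = 1/(-7) = -1/7 ≈ -0.14286)
n(o) = -o/8 (n(o) = o*(-1/8) = -o/8)
n(q)*(-6636) = -1/8*(-1/7)*(-6636) = (1/56)*(-6636) = -237/2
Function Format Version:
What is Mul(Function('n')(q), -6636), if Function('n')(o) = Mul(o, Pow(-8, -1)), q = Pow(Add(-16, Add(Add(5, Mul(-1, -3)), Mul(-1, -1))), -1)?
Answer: Rational(-237, 2) ≈ -118.50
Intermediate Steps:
q = Rational(-1, 7) (q = Pow(Add(-16, Add(Add(5, 3), 1)), -1) = Pow(Add(-16, Add(8, 1)), -1) = Pow(Add(-16, 9), -1) = Pow(-7, -1) = Rational(-1, 7) ≈ -0.14286)
Function('n')(o) = Mul(Rational(-1, 8), o) (Function('n')(o) = Mul(o, Rational(-1, 8)) = Mul(Rational(-1, 8), o))
Mul(Function('n')(q), -6636) = Mul(Mul(Rational(-1, 8), Rational(-1, 7)), -6636) = Mul(Rational(1, 56), -6636) = Rational(-237, 2)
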